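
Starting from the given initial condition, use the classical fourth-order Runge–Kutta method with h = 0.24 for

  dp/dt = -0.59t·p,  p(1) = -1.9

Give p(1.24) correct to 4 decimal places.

RK4: k1 = f(t_n, p_n); k2 = f(t_n + h/2, p_n + (h/2)·k1); k3 = f(t_n + h/2, p_n + (h/2)·k2); k4 = f(t_n + h, p_n + h·k3); p_{n+1} = p_n + (h/6)·(k1 + 2k2 + 2k3 + k4).
t=1.000000, p=-1.900000:
  k1 = f(1.000000, -1.900000) = 1.121000
  k2 = f(1.120000, -1.765480) = 1.166629
  k3 = f(1.120000, -1.760004) = 1.163011
  k4 = f(1.240000, -1.620877) = 1.185834
  p ← -1.900000 + (0.24/6)·(k1 + 2k2 + 2k3 + k4) = -1.621355
p(1.24) ≈ -1.6214

-1.6214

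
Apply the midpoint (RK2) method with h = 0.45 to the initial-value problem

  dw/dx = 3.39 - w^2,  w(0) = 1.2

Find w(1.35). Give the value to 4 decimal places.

Midpoint: k1 = f(x_n, w_n); k2 = f(x_n + h/2, w_n + (h/2)·k1); w_{n+1} = w_n + h·k2.
x=0.000000, w=1.200000:
  k1 = f(0.000000, 1.200000) = 1.950000
  k2 = f(0.225000, 1.638750) = 0.704498
  w ← 1.200000 + 0.45·0.704498 = 1.517024
x=0.450000, w=1.517024:
  k1 = f(0.450000, 1.517024) = 1.088637
  k2 = f(0.675000, 1.761968) = 0.285470
  w ← 1.517024 + 0.45·0.285470 = 1.645486
x=0.900000, w=1.645486:
  k1 = f(0.900000, 1.645486) = 0.682377
  k2 = f(1.125000, 1.799020) = 0.153525
  w ← 1.645486 + 0.45·0.153525 = 1.714572
w(1.35) ≈ 1.7146

1.7146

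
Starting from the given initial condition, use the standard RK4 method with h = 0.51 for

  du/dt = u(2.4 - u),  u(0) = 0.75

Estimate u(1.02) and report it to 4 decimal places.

RK4: k1 = f(t_n, u_n); k2 = f(t_n + h/2, u_n + (h/2)·k1); k3 = f(t_n + h/2, u_n + (h/2)·k2); k4 = f(t_n + h, u_n + h·k3); u_{n+1} = u_n + (h/6)·(k1 + 2k2 + 2k3 + k4).
t=0.000000, u=0.750000:
  k1 = f(0.000000, 0.750000) = 1.237500
  k2 = f(0.255000, 1.065562) = 1.421927
  k3 = f(0.255000, 1.112591) = 1.432360
  k4 = f(0.510000, 1.480503) = 1.361318
  u ← 0.750000 + (0.51/6)·(k1 + 2k2 + 2k3 + k4) = 1.456128
t=0.510000, u=1.456128:
  k1 = f(0.510000, 1.456128) = 1.374398
  k2 = f(0.765000, 1.806600) = 1.072037
  k3 = f(0.765000, 1.729498) = 1.159632
  k4 = f(1.020000, 2.047541) = 0.721675
  u ← 1.456128 + (0.51/6)·(k1 + 2k2 + 2k3 + k4) = 2.013678
u(1.02) ≈ 2.0137

2.0137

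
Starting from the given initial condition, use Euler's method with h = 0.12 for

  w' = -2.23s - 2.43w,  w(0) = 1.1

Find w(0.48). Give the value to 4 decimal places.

0.1191

Euler: w_{n+1} = w_n + h·f(s_n, w_n).
s=0.000000, w=1.100000: f=-2.673000 → w ← 1.100000 + 0.12·(-2.673000) = 0.779240
s=0.120000, w=0.779240: f=-2.161153 → w ← 0.779240 + 0.12·(-2.161153) = 0.519902
s=0.240000, w=0.519902: f=-1.798561 → w ← 0.519902 + 0.12·(-1.798561) = 0.304074
s=0.360000, w=0.304074: f=-1.541701 → w ← 0.304074 + 0.12·(-1.541701) = 0.119070
w(0.48) ≈ 0.1191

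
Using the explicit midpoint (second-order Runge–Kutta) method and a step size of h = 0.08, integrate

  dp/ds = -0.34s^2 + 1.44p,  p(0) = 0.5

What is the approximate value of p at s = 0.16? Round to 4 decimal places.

Midpoint: k1 = f(s_n, p_n); k2 = f(s_n + h/2, p_n + (h/2)·k1); p_{n+1} = p_n + h·k2.
s=0.000000, p=0.500000:
  k1 = f(0.000000, 0.500000) = 0.720000
  k2 = f(0.040000, 0.528800) = 0.760928
  p ← 0.500000 + 0.08·0.760928 = 0.560874
s=0.080000, p=0.560874:
  k1 = f(0.080000, 0.560874) = 0.805483
  k2 = f(0.120000, 0.593094) = 0.849159
  p ← 0.560874 + 0.08·0.849159 = 0.628807
p(0.16) ≈ 0.6288

0.6288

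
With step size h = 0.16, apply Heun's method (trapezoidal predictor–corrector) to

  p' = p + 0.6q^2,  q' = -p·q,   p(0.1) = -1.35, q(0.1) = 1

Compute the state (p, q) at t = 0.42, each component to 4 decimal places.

-1.5070, 1.5868

Heun on (p,q): k1 = f(t_n, state_n); k2 = f(t_n + h, state_n + h·k1); state_{n+1} = state_n + (h/2)·(k1 + k2).
0.100000: (-1.350000, 1.000000)
  k1 = (-0.750000, 1.350000)
  predictor → (-1.470000, 1.216000)
  k2 = (-0.582806, 1.787520)
  → (-1.456625, 1.251002)
0.260000: (-1.456625, 1.251002)
  k1 = (-0.517622, 1.822240)
  predictor → (-1.539444, 1.542560)
  k2 = (-0.111749, 2.374685)
  → (-1.506974, 1.586756)
(p(0.42), q(0.42)) ≈ (-1.5070, 1.5868)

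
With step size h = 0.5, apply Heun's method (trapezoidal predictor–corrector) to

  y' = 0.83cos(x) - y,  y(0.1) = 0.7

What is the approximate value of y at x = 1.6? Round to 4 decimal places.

0.4315

Heun: k1 = f(x_n, y_n); k2 = f(x_n + h, y_n + h·k1); y_{n+1} = y_n + (h/2)·(k1 + k2).
x=0.100000, y=0.700000:
  k1 = f(0.100000, 0.700000) = 0.125853
  k2 = f(0.600000, 0.762927) = -0.077898
  y ← 0.700000 + (0.5/2)·(0.125853 + (-0.077898)) = 0.711989
x=0.600000, y=0.711989:
  k1 = f(0.600000, 0.711989) = -0.026960
  k2 = f(1.100000, 0.698509) = -0.322024
  y ← 0.711989 + (0.5/2)·(-0.026960 + (-0.322024)) = 0.624743
x=1.100000, y=0.624743:
  k1 = f(1.100000, 0.624743) = -0.248258
  k2 = f(1.600000, 0.500614) = -0.524849
  y ← 0.624743 + (0.5/2)·(-0.248258 + (-0.524849)) = 0.431466
y(1.6) ≈ 0.4315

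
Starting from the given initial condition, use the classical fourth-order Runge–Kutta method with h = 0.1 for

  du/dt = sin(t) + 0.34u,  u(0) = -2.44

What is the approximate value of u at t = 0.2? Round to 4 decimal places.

RK4: k1 = f(t_n, u_n); k2 = f(t_n + h/2, u_n + (h/2)·k1); k3 = f(t_n + h/2, u_n + (h/2)·k2); k4 = f(t_n + h, u_n + h·k3); u_{n+1} = u_n + (h/6)·(k1 + 2k2 + 2k3 + k4).
t=0.000000, u=-2.440000:
  k1 = f(0.000000, -2.440000) = -0.829600
  k2 = f(0.050000, -2.481480) = -0.793724
  k3 = f(0.050000, -2.479686) = -0.793114
  k4 = f(0.100000, -2.519311) = -0.756732
  u ← -2.440000 + (0.1/6)·(k1 + 2k2 + 2k3 + k4) = -2.519333
t=0.100000, u=-2.519333:
  k1 = f(0.100000, -2.519333) = -0.756740
  k2 = f(0.150000, -2.557170) = -0.720000
  k3 = f(0.150000, -2.555333) = -0.719375
  k4 = f(0.200000, -2.591271) = -0.682363
  u ← -2.519333 + (0.1/6)·(k1 + 2k2 + 2k3 + k4) = -2.591298
u(0.2) ≈ -2.5913

-2.5913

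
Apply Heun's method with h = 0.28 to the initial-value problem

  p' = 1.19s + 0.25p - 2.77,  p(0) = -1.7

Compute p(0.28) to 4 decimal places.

Heun: k1 = f(s_n, p_n); k2 = f(s_n + h, p_n + h·k1); p_{n+1} = p_n + (h/2)·(k1 + k2).
s=0.000000, p=-1.700000:
  k1 = f(0.000000, -1.700000) = -3.195000
  k2 = f(0.280000, -2.594600) = -3.085450
  p ← -1.700000 + (0.28/2)·(-3.195000 + (-3.085450)) = -2.579263
p(0.28) ≈ -2.5793

-2.5793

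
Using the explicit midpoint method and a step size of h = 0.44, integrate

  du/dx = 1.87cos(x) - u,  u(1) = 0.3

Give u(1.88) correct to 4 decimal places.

Midpoint: k1 = f(x_n, u_n); k2 = f(x_n + h/2, u_n + (h/2)·k1); u_{n+1} = u_n + h·k2.
x=1.000000, u=0.300000:
  k1 = f(1.000000, 0.300000) = 0.710365
  k2 = f(1.220000, 0.456280) = 0.186337
  u ← 0.300000 + 0.44·0.186337 = 0.381988
x=1.440000, u=0.381988:
  k1 = f(1.440000, 0.381988) = -0.138096
  k2 = f(1.660000, 0.351607) = -0.518197
  u ← 0.381988 + 0.44·(-0.518197) = 0.153982
u(1.88) ≈ 0.1540

0.1540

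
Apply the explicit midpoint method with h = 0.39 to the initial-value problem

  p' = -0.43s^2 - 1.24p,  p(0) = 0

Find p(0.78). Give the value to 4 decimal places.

Midpoint: k1 = f(s_n, p_n); k2 = f(s_n + h/2, p_n + (h/2)·k1); p_{n+1} = p_n + h·k2.
s=0.000000, p=0.000000:
  k1 = f(0.000000, 0.000000) = 0.000000
  k2 = f(0.195000, 0.000000) = -0.016351
  p ← 0.000000 + 0.39·(-0.016351) = -0.006377
s=0.390000, p=-0.006377:
  k1 = f(0.390000, -0.006377) = -0.057496
  k2 = f(0.585000, -0.017588) = -0.125347
  p ← -0.006377 + 0.39·(-0.125347) = -0.055262
p(0.78) ≈ -0.0553

-0.0553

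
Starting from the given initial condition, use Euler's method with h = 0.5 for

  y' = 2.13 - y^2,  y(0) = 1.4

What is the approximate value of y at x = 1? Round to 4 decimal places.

1.4474

Euler: y_{n+1} = y_n + h·f(x_n, y_n).
x=0.000000, y=1.400000: f=0.170000 → y ← 1.400000 + 0.5·0.170000 = 1.485000
x=0.500000, y=1.485000: f=-0.075225 → y ← 1.485000 + 0.5·(-0.075225) = 1.447388
y(1) ≈ 1.4474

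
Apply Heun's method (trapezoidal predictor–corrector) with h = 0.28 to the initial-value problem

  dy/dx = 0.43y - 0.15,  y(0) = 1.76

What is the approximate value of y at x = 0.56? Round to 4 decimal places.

2.1433

Heun: k1 = f(x_n, y_n); k2 = f(x_n + h, y_n + h·k1); y_{n+1} = y_n + (h/2)·(k1 + k2).
x=0.000000, y=1.760000:
  k1 = f(0.000000, 1.760000) = 0.606800
  k2 = f(0.280000, 1.929904) = 0.679859
  y ← 1.760000 + (0.28/2)·(0.606800 + 0.679859) = 1.940132
x=0.280000, y=1.940132:
  k1 = f(0.280000, 1.940132) = 0.684257
  k2 = f(0.560000, 2.131724) = 0.766641
  y ← 1.940132 + (0.28/2)·(0.684257 + 0.766641) = 2.143258
y(0.56) ≈ 2.1433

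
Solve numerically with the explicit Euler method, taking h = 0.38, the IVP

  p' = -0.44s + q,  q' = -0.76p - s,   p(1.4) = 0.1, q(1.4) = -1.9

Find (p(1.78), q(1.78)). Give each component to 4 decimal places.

Euler on (p,q): p_{n+1} = p_n + h·p', q_{n+1} = q_n + h·q'.
1.400000: (0.100000, -1.900000); f=(-2.516000, -1.476000) → (-0.856080, -2.460880)
(p(1.78), q(1.78)) ≈ (-0.8561, -2.4609)

-0.8561, -2.4609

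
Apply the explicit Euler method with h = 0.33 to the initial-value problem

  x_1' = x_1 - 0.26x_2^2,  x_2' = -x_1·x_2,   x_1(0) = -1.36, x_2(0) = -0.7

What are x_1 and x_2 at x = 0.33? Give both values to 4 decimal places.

-1.8508, -1.0142

Euler on (x_1,x_2): x_1_{n+1} = x_1_n + h·x_1', x_2_{n+1} = x_2_n + h·x_2'.
0.000000: (-1.360000, -0.700000); f=(-1.487400, -0.952000) → (-1.850842, -1.014160)
(x_1(0.33), x_2(0.33)) ≈ (-1.8508, -1.0142)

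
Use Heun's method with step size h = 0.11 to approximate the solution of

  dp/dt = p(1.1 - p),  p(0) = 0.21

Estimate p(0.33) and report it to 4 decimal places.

Heun: k1 = f(t_n, p_n); k2 = f(t_n + h, p_n + h·k1); p_{n+1} = p_n + (h/2)·(k1 + k2).
t=0.000000, p=0.210000:
  k1 = f(0.000000, 0.210000) = 0.186900
  k2 = f(0.110000, 0.230559) = 0.200457
  p ← 0.210000 + (0.11/2)·(0.186900 + 0.200457) = 0.231305
t=0.110000, p=0.231305:
  k1 = f(0.110000, 0.231305) = 0.200933
  k2 = f(0.220000, 0.253407) = 0.214533
  p ← 0.231305 + (0.11/2)·(0.200933 + 0.214533) = 0.254155
t=0.220000, p=0.254155:
  k1 = f(0.220000, 0.254155) = 0.214976
  k2 = f(0.330000, 0.277803) = 0.228409
  p ← 0.254155 + (0.11/2)·(0.214976 + 0.228409) = 0.278541
p(0.33) ≈ 0.2785

0.2785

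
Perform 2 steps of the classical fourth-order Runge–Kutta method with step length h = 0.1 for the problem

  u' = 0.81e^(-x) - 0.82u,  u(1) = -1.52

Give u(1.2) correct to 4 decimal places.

RK4: k1 = f(x_n, u_n); k2 = f(x_n + h/2, u_n + (h/2)·k1); k3 = f(x_n + h/2, u_n + (h/2)·k2); k4 = f(x_n + h, u_n + h·k3); u_{n+1} = u_n + (h/6)·(k1 + 2k2 + 2k3 + k4).
x=1.000000, u=-1.520000:
  k1 = f(1.000000, -1.520000) = 1.544382
  k2 = f(1.050000, -1.442781) = 1.466530
  k3 = f(1.050000, -1.446674) = 1.469722
  k4 = f(1.100000, -1.373028) = 1.395508
  u ← -1.520000 + (0.1/6)·(k1 + 2k2 + 2k3 + k4) = -1.373127
x=1.100000, u=-1.373127:
  k1 = f(1.100000, -1.373127) = 1.395590
  k2 = f(1.150000, -1.303347) = 1.325221
  k3 = f(1.150000, -1.306866) = 1.328106
  k4 = f(1.200000, -1.240316) = 1.261027
  u ← -1.373127 + (0.1/6)·(k1 + 2k2 + 2k3 + k4) = -1.240406
u(1.2) ≈ -1.2404

-1.2404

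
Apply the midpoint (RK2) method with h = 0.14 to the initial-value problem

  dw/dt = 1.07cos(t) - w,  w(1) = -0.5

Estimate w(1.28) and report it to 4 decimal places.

Midpoint: k1 = f(t_n, w_n); k2 = f(t_n + h/2, w_n + (h/2)·k1); w_{n+1} = w_n + h·k2.
t=1.000000, w=-0.500000:
  k1 = f(1.000000, -0.500000) = 1.078123
  k2 = f(1.070000, -0.424531) = 0.938264
  w ← -0.500000 + 0.14·0.938264 = -0.368643
t=1.140000, w=-0.368643:
  k1 = f(1.140000, -0.368643) = 0.815469
  k2 = f(1.210000, -0.311560) = 0.689291
  w ← -0.368643 + 0.14·0.689291 = -0.272142
w(1.28) ≈ -0.2721

-0.2721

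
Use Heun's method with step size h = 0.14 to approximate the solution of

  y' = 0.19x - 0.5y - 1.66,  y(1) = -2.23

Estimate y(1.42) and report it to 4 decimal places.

-2.3486

Heun: k1 = f(x_n, y_n); k2 = f(x_n + h, y_n + h·k1); y_{n+1} = y_n + (h/2)·(k1 + k2).
x=1.000000, y=-2.230000:
  k1 = f(1.000000, -2.230000) = -0.355000
  k2 = f(1.140000, -2.279700) = -0.303550
  y ← -2.230000 + (0.14/2)·(-0.355000 + (-0.303550)) = -2.276098
x=1.140000, y=-2.276098:
  k1 = f(1.140000, -2.276098) = -0.305351
  k2 = f(1.280000, -2.318848) = -0.257376
  y ← -2.276098 + (0.14/2)·(-0.305351 + (-0.257376)) = -2.315489
x=1.280000, y=-2.315489:
  k1 = f(1.280000, -2.315489) = -0.259055
  k2 = f(1.420000, -2.351757) = -0.214321
  y ← -2.315489 + (0.14/2)·(-0.259055 + (-0.214321)) = -2.348626
y(1.42) ≈ -2.3486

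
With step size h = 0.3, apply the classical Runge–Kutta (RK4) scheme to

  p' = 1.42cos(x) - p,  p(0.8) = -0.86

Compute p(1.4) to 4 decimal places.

RK4: k1 = f(x_n, p_n); k2 = f(x_n + h/2, p_n + (h/2)·k1); k3 = f(x_n + h/2, p_n + (h/2)·k2); k4 = f(x_n + h, p_n + h·k3); p_{n+1} = p_n + (h/6)·(k1 + 2k2 + 2k3 + k4).
x=0.800000, p=-0.860000:
  k1 = f(0.800000, -0.860000) = 1.849324
  k2 = f(0.950000, -0.582601) = 1.408591
  k3 = f(0.950000, -0.648711) = 1.474701
  k4 = f(1.100000, -0.417590) = 1.061696
  p ← -0.860000 + (0.3/6)·(k1 + 2k2 + 2k3 + k4) = -0.426120
x=1.100000, p=-0.426120:
  k1 = f(1.100000, -0.426120) = 1.070226
  k2 = f(1.250000, -0.265586) = 0.713344
  k3 = f(1.250000, -0.319118) = 0.766876
  k4 = f(1.400000, -0.196057) = 0.437410
  p ← -0.426120 + (0.3/6)·(k1 + 2k2 + 2k3 + k4) = -0.202716
p(1.4) ≈ -0.2027

-0.2027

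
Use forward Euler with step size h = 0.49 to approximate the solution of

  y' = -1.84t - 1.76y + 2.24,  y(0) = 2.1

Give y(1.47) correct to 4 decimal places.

Euler: y_{n+1} = y_n + h·f(t_n, y_n).
t=0.000000, y=2.100000: f=-1.456000 → y ← 2.100000 + 0.49·(-1.456000) = 1.386560
t=0.490000, y=1.386560: f=-1.101946 → y ← 1.386560 + 0.49·(-1.101946) = 0.846607
t=0.980000, y=0.846607: f=-1.053228 → y ← 0.846607 + 0.49·(-1.053228) = 0.330525
y(1.47) ≈ 0.3305

0.3305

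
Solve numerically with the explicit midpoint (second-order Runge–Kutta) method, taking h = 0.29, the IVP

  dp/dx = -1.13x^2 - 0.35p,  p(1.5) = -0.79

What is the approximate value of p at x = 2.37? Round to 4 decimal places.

Midpoint: k1 = f(x_n, p_n); k2 = f(x_n + h/2, p_n + (h/2)·k1); p_{n+1} = p_n + h·k2.
x=1.500000, p=-0.790000:
  k1 = f(1.500000, -0.790000) = -2.266000
  k2 = f(1.645000, -1.118570) = -2.666309
  p ← -0.790000 + 0.29·(-2.666309) = -1.563230
x=1.790000, p=-1.563230:
  k1 = f(1.790000, -1.563230) = -3.073503
  k2 = f(1.935000, -2.008887) = -3.527864
  p ← -1.563230 + 0.29·(-3.527864) = -2.586310
x=2.080000, p=-2.586310:
  k1 = f(2.080000, -2.586310) = -3.983624
  k2 = f(2.225000, -3.163935) = -4.486829
  p ← -2.586310 + 0.29·(-4.486829) = -3.887490
p(2.37) ≈ -3.8875

-3.8875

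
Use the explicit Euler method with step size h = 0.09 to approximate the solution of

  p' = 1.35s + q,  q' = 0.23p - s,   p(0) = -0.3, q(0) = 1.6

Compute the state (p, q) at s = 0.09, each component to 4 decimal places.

-0.1560, 1.5938

Euler on (p,q): p_{n+1} = p_n + h·p', q_{n+1} = q_n + h·q'.
0.000000: (-0.300000, 1.600000); f=(1.600000, -0.069000) → (-0.156000, 1.593790)
(p(0.09), q(0.09)) ≈ (-0.1560, 1.5938)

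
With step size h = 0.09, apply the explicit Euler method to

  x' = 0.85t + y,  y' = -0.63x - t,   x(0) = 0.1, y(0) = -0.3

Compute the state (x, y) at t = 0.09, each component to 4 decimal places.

Euler on (x,y): x_{n+1} = x_n + h·x', y_{n+1} = y_n + h·y'.
0.000000: (0.100000, -0.300000); f=(-0.300000, -0.063000) → (0.073000, -0.305670)
(x(0.09), y(0.09)) ≈ (0.0730, -0.3057)

0.0730, -0.3057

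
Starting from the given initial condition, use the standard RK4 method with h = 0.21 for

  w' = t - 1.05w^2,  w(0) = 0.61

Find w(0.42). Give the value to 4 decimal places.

0.5566

RK4: k1 = f(t_n, w_n); k2 = f(t_n + h/2, w_n + (h/2)·k1); k3 = f(t_n + h/2, w_n + (h/2)·k2); k4 = f(t_n + h, w_n + h·k3); w_{n+1} = w_n + (h/6)·(k1 + 2k2 + 2k3 + k4).
t=0.000000, w=0.610000:
  k1 = f(0.000000, 0.610000) = -0.390705
  k2 = f(0.105000, 0.568976) = -0.234920
  k3 = f(0.105000, 0.585333) = -0.254746
  k4 = f(0.210000, 0.556503) = -0.115181
  w ← 0.610000 + (0.21/6)·(k1 + 2k2 + 2k3 + k4) = 0.558017
t=0.210000, w=0.558017:
  k1 = f(0.210000, 0.558017) = -0.116953
  k2 = f(0.315000, 0.545737) = 0.002279
  k3 = f(0.315000, 0.558257) = -0.012233
  k4 = f(0.420000, 0.555448) = 0.096051
  w ← 0.558017 + (0.21/6)·(k1 + 2k2 + 2k3 + k4) = 0.556589
w(0.42) ≈ 0.5566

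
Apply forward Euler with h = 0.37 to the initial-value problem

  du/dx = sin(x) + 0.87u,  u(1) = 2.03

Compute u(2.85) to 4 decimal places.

Euler: u_{n+1} = u_n + h·f(x_n, u_n).
x=1.000000, u=2.030000: f=2.607571 → u ← 2.030000 + 0.37·2.607571 = 2.994801
x=1.370000, u=2.994801: f=3.585385 → u ← 2.994801 + 0.37·3.585385 = 4.321394
x=1.740000, u=4.321394: f=4.745332 → u ← 4.321394 + 0.37·4.745332 = 6.077167
x=2.110000, u=6.077167: f=6.145253 → u ← 6.077167 + 0.37·6.145253 = 8.350910
x=2.480000, u=8.350910: f=7.879666 → u ← 8.350910 + 0.37·7.879666 = 11.266386
u(2.85) ≈ 11.2664

11.2664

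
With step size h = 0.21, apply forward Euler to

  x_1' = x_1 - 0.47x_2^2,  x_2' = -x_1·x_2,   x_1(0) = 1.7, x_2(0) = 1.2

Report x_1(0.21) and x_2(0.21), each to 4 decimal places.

1.9149, 0.7716

Euler on (x_1,x_2): x_1_{n+1} = x_1_n + h·x_1', x_2_{n+1} = x_2_n + h·x_2'.
0.000000: (1.700000, 1.200000); f=(1.023200, -2.040000) → (1.914872, 0.771600)
(x_1(0.21), x_2(0.21)) ≈ (1.9149, 0.7716)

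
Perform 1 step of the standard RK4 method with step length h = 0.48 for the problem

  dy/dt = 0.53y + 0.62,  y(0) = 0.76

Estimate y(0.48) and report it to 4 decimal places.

1.3190

RK4: k1 = f(t_n, y_n); k2 = f(t_n + h/2, y_n + (h/2)·k1); k3 = f(t_n + h/2, y_n + (h/2)·k2); k4 = f(t_n + h, y_n + h·k3); y_{n+1} = y_n + (h/6)·(k1 + 2k2 + 2k3 + k4).
t=0.000000, y=0.760000:
  k1 = f(0.000000, 0.760000) = 1.022800
  k2 = f(0.240000, 1.005472) = 1.152900
  k3 = f(0.240000, 1.036696) = 1.169449
  k4 = f(0.480000, 1.321335) = 1.320308
  y ← 0.760000 + (0.48/6)·(k1 + 2k2 + 2k3 + k4) = 1.319024
y(0.48) ≈ 1.3190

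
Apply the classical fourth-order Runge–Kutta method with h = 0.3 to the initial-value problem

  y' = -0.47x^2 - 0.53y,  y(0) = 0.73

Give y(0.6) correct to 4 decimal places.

RK4: k1 = f(x_n, y_n); k2 = f(x_n + h/2, y_n + (h/2)·k1); k3 = f(x_n + h/2, y_n + (h/2)·k2); k4 = f(x_n + h, y_n + h·k3); y_{n+1} = y_n + (h/6)·(k1 + 2k2 + 2k3 + k4).
x=0.000000, y=0.730000:
  k1 = f(0.000000, 0.730000) = -0.386900
  k2 = f(0.150000, 0.671965) = -0.366716
  k3 = f(0.150000, 0.674993) = -0.368321
  k4 = f(0.300000, 0.619504) = -0.370637
  y ← 0.730000 + (0.3/6)·(k1 + 2k2 + 2k3 + k4) = 0.618619
x=0.300000, y=0.618619:
  k1 = f(0.300000, 0.618619) = -0.370168
  k2 = f(0.450000, 0.563094) = -0.393615
  k3 = f(0.450000, 0.559577) = -0.391751
  k4 = f(0.600000, 0.501094) = -0.434780
  y ← 0.618619 + (0.3/6)·(k1 + 2k2 + 2k3 + k4) = 0.499835
y(0.6) ≈ 0.4998

0.4998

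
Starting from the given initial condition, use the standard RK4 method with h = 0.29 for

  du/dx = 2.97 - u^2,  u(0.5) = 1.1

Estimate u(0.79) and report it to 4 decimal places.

RK4: k1 = f(x_n, u_n); k2 = f(x_n + h/2, u_n + (h/2)·k1); k3 = f(x_n + h/2, u_n + (h/2)·k2); k4 = f(x_n + h, u_n + h·k3); u_{n+1} = u_n + (h/6)·(k1 + 2k2 + 2k3 + k4).
x=0.500000, u=1.100000:
  k1 = f(0.500000, 1.100000) = 1.760000
  k2 = f(0.645000, 1.355200) = 1.133433
  k3 = f(0.645000, 1.264348) = 1.371425
  k4 = f(0.790000, 1.497713) = 0.726855
  u ← 1.100000 + (0.29/6)·(k1 + 2k2 + 2k3 + k4) = 1.462334
u(0.79) ≈ 1.4623

1.4623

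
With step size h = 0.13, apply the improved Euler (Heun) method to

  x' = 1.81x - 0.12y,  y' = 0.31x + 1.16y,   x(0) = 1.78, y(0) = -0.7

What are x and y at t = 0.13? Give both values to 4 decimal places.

Heun on (x,y): k1 = f(t_n, state_n); k2 = f(t_n + h, state_n + h·k1); state_{n+1} = state_n + (h/2)·(k1 + k2).
0.000000: (1.780000, -0.700000)
  k1 = (3.305800, -0.260200)
  predictor → (2.209754, -0.733826)
  k2 = (4.087714, -0.166214)
  → (2.260578, -0.727717)
(x(0.13), y(0.13)) ≈ (2.2606, -0.7277)

2.2606, -0.7277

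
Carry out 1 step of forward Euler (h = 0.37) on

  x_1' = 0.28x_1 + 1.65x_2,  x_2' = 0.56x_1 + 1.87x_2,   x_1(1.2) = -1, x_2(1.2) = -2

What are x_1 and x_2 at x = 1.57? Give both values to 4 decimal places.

-2.3246, -3.5910

Euler on (x_1,x_2): x_1_{n+1} = x_1_n + h·x_1', x_2_{n+1} = x_2_n + h·x_2'.
1.200000: (-1.000000, -2.000000); f=(-3.580000, -4.300000) → (-2.324600, -3.591000)
(x_1(1.57), x_2(1.57)) ≈ (-2.3246, -3.5910)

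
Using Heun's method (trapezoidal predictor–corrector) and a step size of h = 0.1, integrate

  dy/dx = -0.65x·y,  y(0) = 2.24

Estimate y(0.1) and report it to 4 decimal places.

2.2327

Heun: k1 = f(x_n, y_n); k2 = f(x_n + h, y_n + h·k1); y_{n+1} = y_n + (h/2)·(k1 + k2).
x=0.000000, y=2.240000:
  k1 = f(0.000000, 2.240000) = 0.000000
  k2 = f(0.100000, 2.240000) = -0.145600
  y ← 2.240000 + (0.1/2)·(0.000000 + (-0.145600)) = 2.232720
y(0.1) ≈ 2.2327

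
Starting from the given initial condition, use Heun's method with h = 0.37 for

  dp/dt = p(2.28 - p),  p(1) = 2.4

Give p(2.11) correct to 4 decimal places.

Heun: k1 = f(t_n, p_n); k2 = f(t_n + h, p_n + h·k1); p_{n+1} = p_n + (h/2)·(k1 + k2).
t=1.000000, p=2.400000:
  k1 = f(1.000000, 2.400000) = -0.288000
  k2 = f(1.370000, 2.293440) = -0.030824
  p ← 2.400000 + (0.37/2)·(-0.288000 + (-0.030824)) = 2.341018
t=1.370000, p=2.341018:
  k1 = f(1.370000, 2.341018) = -0.142843
  k2 = f(1.740000, 2.288166) = -0.018684
  p ← 2.341018 + (0.37/2)·(-0.142843 + (-0.018684)) = 2.311135
t=1.740000, p=2.311135:
  k1 = f(1.740000, 2.311135) = -0.071957
  k2 = f(2.110000, 2.284511) = -0.010305
  p ← 2.311135 + (0.37/2)·(-0.071957 + (-0.010305)) = 2.295916
p(2.11) ≈ 2.2959

2.2959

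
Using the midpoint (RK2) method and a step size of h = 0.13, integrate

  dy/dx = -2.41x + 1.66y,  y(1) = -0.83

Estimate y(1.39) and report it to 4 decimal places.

Midpoint: k1 = f(x_n, y_n); k2 = f(x_n + h/2, y_n + (h/2)·k1); y_{n+1} = y_n + h·k2.
x=1.000000, y=-0.830000:
  k1 = f(1.000000, -0.830000) = -3.787800
  k2 = f(1.065000, -1.076207) = -4.353154
  y ← -0.830000 + 0.13·(-4.353154) = -1.395910
x=1.130000, y=-1.395910:
  k1 = f(1.130000, -1.395910) = -5.040511
  k2 = f(1.195000, -1.723543) = -5.741032
  y ← -1.395910 + 0.13·(-5.741032) = -2.142244
x=1.260000, y=-2.142244:
  k1 = f(1.260000, -2.142244) = -6.592725
  k2 = f(1.325000, -2.570771) = -7.460730
  y ← -2.142244 + 0.13·(-7.460730) = -3.112139
y(1.39) ≈ -3.1121

-3.1121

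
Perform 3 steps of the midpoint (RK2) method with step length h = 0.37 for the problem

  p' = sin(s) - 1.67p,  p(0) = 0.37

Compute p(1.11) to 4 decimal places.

Midpoint: k1 = f(s_n, p_n); k2 = f(s_n + h/2, p_n + (h/2)·k1); p_{n+1} = p_n + h·k2.
s=0.000000, p=0.370000:
  k1 = f(0.000000, 0.370000) = -0.617900
  k2 = f(0.185000, 0.255688) = -0.243053
  p ← 0.370000 + 0.37·(-0.243053) = 0.280070
s=0.370000, p=0.280070:
  k1 = f(0.370000, 0.280070) = -0.106102
  k2 = f(0.555000, 0.260441) = 0.092006
  p ← 0.280070 + 0.37·0.092006 = 0.314113
s=0.740000, p=0.314113:
  k1 = f(0.740000, 0.314113) = 0.149720
  k2 = f(0.925000, 0.341811) = 0.227797
  p ← 0.314113 + 0.37·0.227797 = 0.398397
p(1.11) ≈ 0.3984

0.3984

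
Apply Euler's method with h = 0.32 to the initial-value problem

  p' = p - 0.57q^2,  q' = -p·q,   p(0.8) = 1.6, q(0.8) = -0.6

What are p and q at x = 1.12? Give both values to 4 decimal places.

Euler on (p,q): p_{n+1} = p_n + h·p', q_{n+1} = q_n + h·q'.
0.800000: (1.600000, -0.600000); f=(1.394800, 0.960000) → (2.046336, -0.292800)
(p(1.12), q(1.12)) ≈ (2.0463, -0.2928)

2.0463, -0.2928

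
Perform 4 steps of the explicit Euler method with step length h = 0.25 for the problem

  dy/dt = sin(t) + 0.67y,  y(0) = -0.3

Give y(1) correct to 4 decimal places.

-0.1627

Euler: y_{n+1} = y_n + h·f(t_n, y_n).
t=0.000000, y=-0.300000: f=-0.201000 → y ← -0.300000 + 0.25·(-0.201000) = -0.350250
t=0.250000, y=-0.350250: f=0.012736 → y ← -0.350250 + 0.25·0.012736 = -0.347066
t=0.500000, y=-0.347066: f=0.246891 → y ← -0.347066 + 0.25·0.246891 = -0.285343
t=0.750000, y=-0.285343: f=0.490459 → y ← -0.285343 + 0.25·0.490459 = -0.162728
y(1) ≈ -0.1627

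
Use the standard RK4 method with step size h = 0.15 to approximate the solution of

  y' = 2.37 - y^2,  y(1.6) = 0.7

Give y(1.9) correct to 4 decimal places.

RK4: k1 = f(s_n, y_n); k2 = f(s_n + h/2, y_n + (h/2)·k1); k3 = f(s_n + h/2, y_n + (h/2)·k2); k4 = f(s_n + h, y_n + h·k3); y_{n+1} = y_n + (h/6)·(k1 + 2k2 + 2k3 + k4).
s=1.600000, y=0.700000:
  k1 = f(1.600000, 0.700000) = 1.880000
  k2 = f(1.675000, 0.841000) = 1.662719
  k3 = f(1.675000, 0.824704) = 1.689863
  k4 = f(1.750000, 0.953480) = 1.460877
  y ← 0.700000 + (0.15/6)·(k1 + 2k2 + 2k3 + k4) = 0.951151
s=1.750000, y=0.951151:
  k1 = f(1.750000, 0.951151) = 1.465312
  k2 = f(1.825000, 1.061049) = 1.244174
  k3 = f(1.825000, 1.044464) = 1.279095
  k4 = f(1.900000, 1.143015) = 1.063516
  y ← 0.951151 + (0.15/6)·(k1 + 2k2 + 2k3 + k4) = 1.140535
y(1.9) ≈ 1.1405

1.1405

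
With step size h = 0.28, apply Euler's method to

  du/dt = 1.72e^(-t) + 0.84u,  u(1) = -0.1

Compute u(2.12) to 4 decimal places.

Euler: u_{n+1} = u_n + h·f(t_n, u_n).
t=1.000000, u=-0.100000: f=0.548753 → u ← -0.100000 + 0.28·0.548753 = 0.053651
t=1.280000, u=0.053651: f=0.523291 → u ← 0.053651 + 0.28·0.523291 = 0.200172
t=1.560000, u=0.200172: f=0.529579 → u ← 0.200172 + 0.28·0.529579 = 0.348454
t=1.840000, u=0.348454: f=0.565867 → u ← 0.348454 + 0.28·0.565867 = 0.506897
u(2.12) ≈ 0.5069

0.5069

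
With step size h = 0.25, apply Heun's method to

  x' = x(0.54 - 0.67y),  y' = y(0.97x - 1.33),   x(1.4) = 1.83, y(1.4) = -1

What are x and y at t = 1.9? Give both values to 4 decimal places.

3.5521, -1.7123

Heun on (x,y): k1 = f(t_n, state_n); k2 = f(t_n + h, state_n + h·k1); state_{n+1} = state_n + (h/2)·(k1 + k2).
1.400000: (1.830000, -1.000000)
  k1 = (2.214300, -0.445100)
  predictor → (2.383575, -1.111275)
  k2 = (3.061831, -1.091347)
  → (2.489516, -1.192056)
1.650000: (2.489516, -1.192056)
  k1 = (3.332660, -1.293179)
  predictor → (3.322681, -1.515351)
  k2 = (5.167716, -2.868560)
  → (3.552063, -1.712273)
(x(1.9), y(1.9)) ≈ (3.5521, -1.7123)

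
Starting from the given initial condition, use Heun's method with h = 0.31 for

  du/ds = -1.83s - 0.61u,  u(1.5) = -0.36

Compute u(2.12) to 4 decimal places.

Heun: k1 = f(s_n, u_n); k2 = f(s_n + h, u_n + h·k1); u_{n+1} = u_n + (h/2)·(k1 + k2).
s=1.500000, u=-0.360000:
  k1 = f(1.500000, -0.360000) = -2.525400
  k2 = f(1.810000, -1.142874) = -2.615147
  u ← -0.360000 + (0.31/2)·(-2.525400 + (-2.615147)) = -1.156785
s=1.810000, u=-1.156785:
  k1 = f(1.810000, -1.156785) = -2.606661
  k2 = f(2.120000, -1.964850) = -2.681042
  u ← -1.156785 + (0.31/2)·(-2.606661 + (-2.681042)) = -1.976379
u(2.12) ≈ -1.9764

-1.9764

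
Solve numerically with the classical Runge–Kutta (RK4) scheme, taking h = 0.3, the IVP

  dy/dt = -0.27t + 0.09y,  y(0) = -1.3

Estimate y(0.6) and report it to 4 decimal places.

-1.4216

RK4: k1 = f(t_n, y_n); k2 = f(t_n + h/2, y_n + (h/2)·k1); k3 = f(t_n + h/2, y_n + (h/2)·k2); k4 = f(t_n + h, y_n + h·k3); y_{n+1} = y_n + (h/6)·(k1 + 2k2 + 2k3 + k4).
t=0.000000, y=-1.300000:
  k1 = f(0.000000, -1.300000) = -0.117000
  k2 = f(0.150000, -1.317550) = -0.159079
  k3 = f(0.150000, -1.323862) = -0.159648
  k4 = f(0.300000, -1.347894) = -0.202310
  y ← -1.300000 + (0.3/6)·(k1 + 2k2 + 2k3 + k4) = -1.347838
t=0.300000, y=-1.347838:
  k1 = f(0.300000, -1.347838) = -0.202305
  k2 = f(0.450000, -1.378184) = -0.245537
  k3 = f(0.450000, -1.384669) = -0.246120
  k4 = f(0.600000, -1.421674) = -0.289951
  y ← -1.347838 + (0.3/6)·(k1 + 2k2 + 2k3 + k4) = -1.421617
y(0.6) ≈ -1.4216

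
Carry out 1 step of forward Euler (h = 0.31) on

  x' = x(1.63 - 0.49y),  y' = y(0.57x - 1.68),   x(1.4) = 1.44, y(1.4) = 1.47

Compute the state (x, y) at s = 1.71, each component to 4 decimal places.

Euler on (x,y): x_{n+1} = x_n + h·x', y_{n+1} = y_n + h·y'.
1.400000: (1.440000, 1.470000); f=(1.309968, -1.263024) → (1.846090, 1.078463)
(x(1.71), y(1.71)) ≈ (1.8461, 1.0785)

1.8461, 1.0785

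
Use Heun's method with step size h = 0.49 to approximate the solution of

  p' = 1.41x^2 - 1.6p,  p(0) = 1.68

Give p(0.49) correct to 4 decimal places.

Heun: k1 = f(x_n, p_n); k2 = f(x_n + h, p_n + h·k1); p_{n+1} = p_n + (h/2)·(k1 + k2).
x=0.000000, p=1.680000:
  k1 = f(0.000000, 1.680000) = -2.688000
  k2 = f(0.490000, 0.362880) = -0.242067
  p ← 1.680000 + (0.49/2)·(-2.688000 + (-0.242067)) = 0.962134
p(0.49) ≈ 0.9621

0.9621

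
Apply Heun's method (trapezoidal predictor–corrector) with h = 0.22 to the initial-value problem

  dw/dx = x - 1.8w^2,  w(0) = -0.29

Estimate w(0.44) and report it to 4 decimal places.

Heun: k1 = f(x_n, w_n); k2 = f(x_n + h, w_n + h·k1); w_{n+1} = w_n + (h/2)·(k1 + k2).
x=0.000000, w=-0.290000:
  k1 = f(0.000000, -0.290000) = -0.151380
  k2 = f(0.220000, -0.323304) = 0.031855
  w ← -0.290000 + (0.22/2)·(-0.151380 + 0.031855) = -0.303148
x=0.220000, w=-0.303148:
  k1 = f(0.220000, -0.303148) = 0.054583
  k2 = f(0.440000, -0.291140) = 0.287428
  w ← -0.303148 + (0.22/2)·(0.054583 + 0.287428) = -0.265527
w(0.44) ≈ -0.2655

-0.2655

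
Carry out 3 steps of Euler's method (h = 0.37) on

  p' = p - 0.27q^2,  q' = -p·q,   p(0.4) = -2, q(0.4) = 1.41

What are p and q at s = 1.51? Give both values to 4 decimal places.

Euler on (p,q): p_{n+1} = p_n + h·p', q_{n+1} = q_n + h·q'.
0.400000: (-2.000000, 1.410000); f=(-2.536787, 2.820000) → (-2.938611, 2.453400)
0.770000: (-2.938611, 2.453400); f=(-4.563788, 7.209589) → (-4.627213, 5.120948)
1.140000: (-4.627213, 5.120948); f=(-11.707721, 23.695714) → (-8.959069, 13.888362)
(p(1.51), q(1.51)) ≈ (-8.9591, 13.8884)

-8.9591, 13.8884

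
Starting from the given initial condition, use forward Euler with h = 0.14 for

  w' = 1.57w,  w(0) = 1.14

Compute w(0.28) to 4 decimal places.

1.6962

Euler: w_{n+1} = w_n + h·f(t_n, w_n).
t=0.000000, w=1.140000: f=1.789800 → w ← 1.140000 + 0.14·1.789800 = 1.390572
t=0.140000, w=1.390572: f=2.183198 → w ← 1.390572 + 0.14·2.183198 = 1.696220
w(0.28) ≈ 1.6962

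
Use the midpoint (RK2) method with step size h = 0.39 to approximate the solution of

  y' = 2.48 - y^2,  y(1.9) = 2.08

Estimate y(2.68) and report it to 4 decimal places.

1.7626

Midpoint: k1 = f(s_n, y_n); k2 = f(s_n + h/2, y_n + (h/2)·k1); y_{n+1} = y_n + h·k2.
s=1.900000, y=2.080000:
  k1 = f(1.900000, 2.080000) = -1.846400
  k2 = f(2.095000, 1.719952) = -0.478235
  y ← 2.080000 + 0.39·(-0.478235) = 1.893488
s=2.290000, y=1.893488:
  k1 = f(2.290000, 1.893488) = -1.105298
  k2 = f(2.485000, 1.677955) = -0.335534
  y ← 1.893488 + 0.39·(-0.335534) = 1.762630
y(2.68) ≈ 1.7626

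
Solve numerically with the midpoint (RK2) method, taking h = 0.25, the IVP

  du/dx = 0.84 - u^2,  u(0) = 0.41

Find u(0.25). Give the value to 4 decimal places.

Midpoint: k1 = f(x_n, u_n); k2 = f(x_n + h/2, u_n + (h/2)·k1); u_{n+1} = u_n + h·k2.
x=0.000000, u=0.410000:
  k1 = f(0.000000, 0.410000) = 0.671900
  k2 = f(0.125000, 0.493987) = 0.595976
  u ← 0.410000 + 0.25·0.595976 = 0.558994
u(0.25) ≈ 0.5590

0.5590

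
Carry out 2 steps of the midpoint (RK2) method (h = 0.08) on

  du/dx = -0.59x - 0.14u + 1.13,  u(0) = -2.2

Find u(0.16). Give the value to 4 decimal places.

Midpoint: k1 = f(x_n, u_n); k2 = f(x_n + h/2, u_n + (h/2)·k1); u_{n+1} = u_n + h·k2.
x=0.000000, u=-2.200000:
  k1 = f(0.000000, -2.200000) = 1.438000
  k2 = f(0.040000, -2.142480) = 1.406347
  u ← -2.200000 + 0.08·1.406347 = -2.087492
x=0.080000, u=-2.087492:
  k1 = f(0.080000, -2.087492) = 1.375049
  k2 = f(0.120000, -2.032490) = 1.343749
  u ← -2.087492 + 0.08·1.343749 = -1.979992
u(0.16) ≈ -1.9800

-1.9800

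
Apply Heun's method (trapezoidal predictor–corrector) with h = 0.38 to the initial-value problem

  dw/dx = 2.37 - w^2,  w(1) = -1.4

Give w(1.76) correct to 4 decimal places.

-0.6398

Heun: k1 = f(x_n, w_n); k2 = f(x_n + h, w_n + h·k1); w_{n+1} = w_n + (h/2)·(k1 + k2).
x=1.000000, w=-1.400000:
  k1 = f(1.000000, -1.400000) = 0.410000
  k2 = f(1.380000, -1.244200) = 0.821966
  w ← -1.400000 + (0.38/2)·(0.410000 + 0.821966) = -1.165926
x=1.380000, w=-1.165926:
  k1 = f(1.380000, -1.165926) = 1.010616
  k2 = f(1.760000, -0.781892) = 1.758644
  w ← -1.165926 + (0.38/2)·(1.010616 + 1.758644) = -0.639767
w(1.76) ≈ -0.6398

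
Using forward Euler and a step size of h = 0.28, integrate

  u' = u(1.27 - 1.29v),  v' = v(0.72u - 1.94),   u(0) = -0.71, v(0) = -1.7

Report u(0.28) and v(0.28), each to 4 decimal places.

-1.3984, -0.5332

Euler on (u,v): u_{n+1} = u_n + h·u', v_{n+1} = v_n + h·v'.
0.000000: (-0.710000, -1.700000); f=(-2.458730, 4.167040) → (-1.398444, -0.533229)
(u(0.28), v(0.28)) ≈ (-1.3984, -0.5332)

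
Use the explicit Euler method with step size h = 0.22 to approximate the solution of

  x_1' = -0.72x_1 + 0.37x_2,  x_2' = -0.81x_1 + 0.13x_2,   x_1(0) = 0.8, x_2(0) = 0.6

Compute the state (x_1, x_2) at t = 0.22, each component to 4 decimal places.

0.7221, 0.4746

Euler on (x_1,x_2): x_1_{n+1} = x_1_n + h·x_1', x_2_{n+1} = x_2_n + h·x_2'.
0.000000: (0.800000, 0.600000); f=(-0.354000, -0.570000) → (0.722120, 0.474600)
(x_1(0.22), x_2(0.22)) ≈ (0.7221, 0.4746)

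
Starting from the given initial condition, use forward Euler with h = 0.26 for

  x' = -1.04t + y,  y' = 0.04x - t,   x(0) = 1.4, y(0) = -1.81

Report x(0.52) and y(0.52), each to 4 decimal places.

0.3923, -1.8534

Euler on (x,y): x_{n+1} = x_n + h·x', y_{n+1} = y_n + h·y'.
0.000000: (1.400000, -1.810000); f=(-1.810000, 0.056000) → (0.929400, -1.795440)
0.260000: (0.929400, -1.795440); f=(-2.065840, -0.222824) → (0.392282, -1.853374)
(x(0.52), y(0.52)) ≈ (0.3923, -1.8534)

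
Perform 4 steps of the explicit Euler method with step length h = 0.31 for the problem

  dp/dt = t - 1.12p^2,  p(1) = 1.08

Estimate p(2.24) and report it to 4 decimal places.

Euler: p_{n+1} = p_n + h·f(t_n, p_n).
t=1.000000, p=1.080000: f=-0.306368 → p ← 1.080000 + 0.31·(-0.306368) = 0.985026
t=1.310000, p=0.985026: f=0.223291 → p ← 0.985026 + 0.31·0.223291 = 1.054246
t=1.620000, p=1.054246: f=0.375193 → p ← 1.054246 + 0.31·0.375193 = 1.170556
t=1.930000, p=1.170556: f=0.395375 → p ← 1.170556 + 0.31·0.395375 = 1.293122
p(2.24) ≈ 1.2931

1.2931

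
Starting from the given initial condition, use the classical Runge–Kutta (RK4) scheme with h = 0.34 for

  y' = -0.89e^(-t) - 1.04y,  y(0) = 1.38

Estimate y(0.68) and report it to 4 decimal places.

RK4: k1 = f(t_n, y_n); k2 = f(t_n + h/2, y_n + (h/2)·k1); k3 = f(t_n + h/2, y_n + (h/2)·k2); k4 = f(t_n + h, y_n + h·k3); y_{n+1} = y_n + (h/6)·(k1 + 2k2 + 2k3 + k4).
t=0.000000, y=1.380000:
  k1 = f(0.000000, 1.380000) = -2.325200
  k2 = f(0.170000, 0.984716) = -1.774966
  k3 = f(0.170000, 1.078256) = -1.872248
  k4 = f(0.340000, 0.743436) = -1.406649
  y ← 1.380000 + (0.34/6)·(k1 + 2k2 + 2k3 + k4) = 0.755178
t=0.340000, y=0.755178:
  k1 = f(0.340000, 0.755178) = -1.418860
  k2 = f(0.510000, 0.513971) = -1.068971
  k3 = f(0.510000, 0.573453) = -1.130832
  k4 = f(0.680000, 0.370695) = -0.836412
  y ← 0.755178 + (0.34/6)·(k1 + 2k2 + 2k3 + k4) = 0.378068
y(0.68) ≈ 0.3781

0.3781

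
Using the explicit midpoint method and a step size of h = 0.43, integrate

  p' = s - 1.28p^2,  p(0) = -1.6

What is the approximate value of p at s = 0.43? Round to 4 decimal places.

-4.4306

Midpoint: k1 = f(s_n, p_n); k2 = f(s_n + h/2, p_n + (h/2)·k1); p_{n+1} = p_n + h·k2.
s=0.000000, p=-1.600000:
  k1 = f(0.000000, -1.600000) = -3.276800
  k2 = f(0.215000, -2.304512) = -6.582793
  p ← -1.600000 + 0.43·(-6.582793) = -4.430601
p(0.43) ≈ -4.4306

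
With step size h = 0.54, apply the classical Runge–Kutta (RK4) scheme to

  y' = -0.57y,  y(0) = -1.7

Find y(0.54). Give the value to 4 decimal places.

RK4: k1 = f(s_n, y_n); k2 = f(s_n + h/2, y_n + (h/2)·k1); k3 = f(s_n + h/2, y_n + (h/2)·k2); k4 = f(s_n + h, y_n + h·k3); y_{n+1} = y_n + (h/6)·(k1 + 2k2 + 2k3 + k4).
s=0.000000, y=-1.700000:
  k1 = f(0.000000, -1.700000) = 0.969000
  k2 = f(0.270000, -1.438370) = 0.819871
  k3 = f(0.270000, -1.478635) = 0.842822
  k4 = f(0.540000, -1.244876) = 0.709579
  y ← -1.700000 + (0.54/6)·(k1 + 2k2 + 2k3 + k4) = -1.249643
y(0.54) ≈ -1.2496

-1.2496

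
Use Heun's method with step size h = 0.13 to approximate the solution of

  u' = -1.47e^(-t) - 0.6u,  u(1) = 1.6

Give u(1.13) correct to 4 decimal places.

Heun: k1 = f(t_n, u_n); k2 = f(t_n + h, u_n + h·k1); u_{n+1} = u_n + (h/2)·(k1 + k2).
t=1.000000, u=1.600000:
  k1 = f(1.000000, 1.600000) = -1.500783
  k2 = f(1.130000, 1.404898) = -1.317798
  u ← 1.600000 + (0.13/2)·(-1.500783 + (-1.317798)) = 1.416792
u(1.13) ≈ 1.4168

1.4168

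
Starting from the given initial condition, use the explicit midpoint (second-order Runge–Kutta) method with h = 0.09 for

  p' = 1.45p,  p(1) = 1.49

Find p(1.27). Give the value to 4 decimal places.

2.2018

Midpoint: k1 = f(s_n, p_n); k2 = f(s_n + h/2, p_n + (h/2)·k1); p_{n+1} = p_n + h·k2.
s=1.000000, p=1.490000:
  k1 = f(1.000000, 1.490000) = 2.160500
  k2 = f(1.045000, 1.587222) = 2.301473
  p ← 1.490000 + 0.09·2.301473 = 1.697133
s=1.090000, p=1.697133:
  k1 = f(1.090000, 1.697133) = 2.460842
  k2 = f(1.135000, 1.807870) = 2.621412
  p ← 1.697133 + 0.09·2.621412 = 1.933060
s=1.180000, p=1.933060:
  k1 = f(1.180000, 1.933060) = 2.802936
  k2 = f(1.225000, 2.059192) = 2.985828
  p ← 1.933060 + 0.09·2.985828 = 2.201784
p(1.27) ≈ 2.2018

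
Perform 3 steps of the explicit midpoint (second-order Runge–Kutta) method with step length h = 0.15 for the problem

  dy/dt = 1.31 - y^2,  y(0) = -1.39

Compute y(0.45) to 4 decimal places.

-1.9632

Midpoint: k1 = f(t_n, y_n); k2 = f(t_n + h/2, y_n + (h/2)·k1); y_{n+1} = y_n + h·k2.
t=0.000000, y=-1.390000:
  k1 = f(0.000000, -1.390000) = -0.622100
  k2 = f(0.075000, -1.436657) = -0.753985
  y ← -1.390000 + 0.15·(-0.753985) = -1.503098
t=0.150000, y=-1.503098:
  k1 = f(0.150000, -1.503098) = -0.949303
  k2 = f(0.225000, -1.574295) = -1.168406
  y ← -1.503098 + 0.15·(-1.168406) = -1.678359
t=0.300000, y=-1.678359:
  k1 = f(0.300000, -1.678359) = -1.506888
  k2 = f(0.375000, -1.791375) = -1.899025
  y ← -1.678359 + 0.15·(-1.899025) = -1.963212
y(0.45) ≈ -1.9632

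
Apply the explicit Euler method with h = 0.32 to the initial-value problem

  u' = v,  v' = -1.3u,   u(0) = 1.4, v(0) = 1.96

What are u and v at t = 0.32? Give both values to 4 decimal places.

2.0272, 1.3776

Euler on (u,v): u_{n+1} = u_n + h·u', v_{n+1} = v_n + h·v'.
0.000000: (1.400000, 1.960000); f=(1.960000, -1.820000) → (2.027200, 1.377600)
(u(0.32), v(0.32)) ≈ (2.0272, 1.3776)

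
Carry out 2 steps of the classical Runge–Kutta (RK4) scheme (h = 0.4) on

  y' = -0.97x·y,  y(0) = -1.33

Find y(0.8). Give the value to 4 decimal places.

-0.9751

RK4: k1 = f(x_n, y_n); k2 = f(x_n + h/2, y_n + (h/2)·k1); k3 = f(x_n + h/2, y_n + (h/2)·k2); k4 = f(x_n + h, y_n + h·k3); y_{n+1} = y_n + (h/6)·(k1 + 2k2 + 2k3 + k4).
x=0.000000, y=-1.330000:
  k1 = f(0.000000, -1.330000) = 0.000000
  k2 = f(0.200000, -1.330000) = 0.258020
  k3 = f(0.200000, -1.278396) = 0.248009
  k4 = f(0.400000, -1.230796) = 0.477549
  y ← -1.330000 + (0.4/6)·(k1 + 2k2 + 2k3 + k4) = -1.230693
x=0.400000, y=-1.230693:
  k1 = f(0.400000, -1.230693) = 0.477509
  k2 = f(0.600000, -1.135191) = 0.660681
  k3 = f(0.600000, -1.098557) = 0.639360
  k4 = f(0.800000, -0.974949) = 0.756560
  y ← -1.230693 + (0.4/6)·(k1 + 2k2 + 2k3 + k4) = -0.975083
y(0.8) ≈ -0.9751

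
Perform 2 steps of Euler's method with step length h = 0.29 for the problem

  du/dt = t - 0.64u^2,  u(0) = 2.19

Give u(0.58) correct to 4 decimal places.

Euler: u_{n+1} = u_n + h·f(t_n, u_n).
t=0.000000, u=2.190000: f=-3.069504 → u ← 2.190000 + 0.29·(-3.069504) = 1.299844
t=0.290000, u=1.299844: f=-0.791340 → u ← 1.299844 + 0.29·(-0.791340) = 1.070355
u(0.58) ≈ 1.0704

1.0704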